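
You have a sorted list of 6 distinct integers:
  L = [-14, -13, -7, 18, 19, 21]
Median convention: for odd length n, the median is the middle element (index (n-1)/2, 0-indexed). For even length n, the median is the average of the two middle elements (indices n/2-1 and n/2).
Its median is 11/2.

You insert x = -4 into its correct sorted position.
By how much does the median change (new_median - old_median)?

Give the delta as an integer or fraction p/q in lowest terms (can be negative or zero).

Answer: -19/2

Derivation:
Old median = 11/2
After inserting x = -4: new sorted = [-14, -13, -7, -4, 18, 19, 21]
New median = -4
Delta = -4 - 11/2 = -19/2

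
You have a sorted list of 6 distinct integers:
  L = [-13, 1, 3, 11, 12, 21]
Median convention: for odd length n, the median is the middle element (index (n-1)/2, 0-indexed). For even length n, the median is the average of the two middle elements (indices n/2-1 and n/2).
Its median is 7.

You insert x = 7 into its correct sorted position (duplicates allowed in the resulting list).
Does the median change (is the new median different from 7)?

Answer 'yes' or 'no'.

Answer: no

Derivation:
Old median = 7
Insert x = 7
New median = 7
Changed? no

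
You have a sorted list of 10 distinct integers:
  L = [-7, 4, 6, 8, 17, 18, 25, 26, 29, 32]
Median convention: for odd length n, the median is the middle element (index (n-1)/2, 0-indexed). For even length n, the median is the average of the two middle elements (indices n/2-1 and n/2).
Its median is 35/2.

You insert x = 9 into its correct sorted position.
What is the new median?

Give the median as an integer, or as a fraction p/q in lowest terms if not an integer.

Answer: 17

Derivation:
Old list (sorted, length 10): [-7, 4, 6, 8, 17, 18, 25, 26, 29, 32]
Old median = 35/2
Insert x = 9
Old length even (10). Middle pair: indices 4,5 = 17,18.
New length odd (11). New median = single middle element.
x = 9: 4 elements are < x, 6 elements are > x.
New sorted list: [-7, 4, 6, 8, 9, 17, 18, 25, 26, 29, 32]
New median = 17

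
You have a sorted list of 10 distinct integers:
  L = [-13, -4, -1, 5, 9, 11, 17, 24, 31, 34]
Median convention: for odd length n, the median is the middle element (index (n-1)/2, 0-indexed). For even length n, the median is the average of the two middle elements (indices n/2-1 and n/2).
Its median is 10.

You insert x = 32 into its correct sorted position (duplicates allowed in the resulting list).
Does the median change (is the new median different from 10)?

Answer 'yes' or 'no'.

Old median = 10
Insert x = 32
New median = 11
Changed? yes

Answer: yes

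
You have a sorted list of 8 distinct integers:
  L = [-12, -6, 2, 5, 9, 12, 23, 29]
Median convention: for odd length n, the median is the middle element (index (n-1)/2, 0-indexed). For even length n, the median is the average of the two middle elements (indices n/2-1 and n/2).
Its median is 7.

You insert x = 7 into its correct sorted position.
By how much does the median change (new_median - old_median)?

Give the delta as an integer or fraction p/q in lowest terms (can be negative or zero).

Answer: 0

Derivation:
Old median = 7
After inserting x = 7: new sorted = [-12, -6, 2, 5, 7, 9, 12, 23, 29]
New median = 7
Delta = 7 - 7 = 0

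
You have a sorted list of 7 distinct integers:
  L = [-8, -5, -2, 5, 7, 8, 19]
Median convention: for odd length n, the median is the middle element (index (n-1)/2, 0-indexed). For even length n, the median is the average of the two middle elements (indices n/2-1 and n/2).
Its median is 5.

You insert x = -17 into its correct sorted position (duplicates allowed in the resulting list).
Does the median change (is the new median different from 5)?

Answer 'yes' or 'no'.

Old median = 5
Insert x = -17
New median = 3/2
Changed? yes

Answer: yes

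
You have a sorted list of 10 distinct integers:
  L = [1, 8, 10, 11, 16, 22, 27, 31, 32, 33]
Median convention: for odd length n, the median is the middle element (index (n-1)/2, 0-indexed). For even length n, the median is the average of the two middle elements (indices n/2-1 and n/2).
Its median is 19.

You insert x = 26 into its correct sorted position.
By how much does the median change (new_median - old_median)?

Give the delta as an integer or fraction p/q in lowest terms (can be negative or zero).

Old median = 19
After inserting x = 26: new sorted = [1, 8, 10, 11, 16, 22, 26, 27, 31, 32, 33]
New median = 22
Delta = 22 - 19 = 3

Answer: 3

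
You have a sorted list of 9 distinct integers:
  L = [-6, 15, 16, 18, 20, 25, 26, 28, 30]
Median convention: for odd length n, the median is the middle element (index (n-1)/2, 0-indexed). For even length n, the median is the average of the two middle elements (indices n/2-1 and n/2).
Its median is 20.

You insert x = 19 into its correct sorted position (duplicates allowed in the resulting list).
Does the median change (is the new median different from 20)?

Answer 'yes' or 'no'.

Old median = 20
Insert x = 19
New median = 39/2
Changed? yes

Answer: yes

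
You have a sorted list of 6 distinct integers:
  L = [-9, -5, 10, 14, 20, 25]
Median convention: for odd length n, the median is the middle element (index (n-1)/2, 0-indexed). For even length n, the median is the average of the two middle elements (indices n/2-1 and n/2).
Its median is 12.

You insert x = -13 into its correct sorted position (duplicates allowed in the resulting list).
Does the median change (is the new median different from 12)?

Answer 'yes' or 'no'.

Answer: yes

Derivation:
Old median = 12
Insert x = -13
New median = 10
Changed? yes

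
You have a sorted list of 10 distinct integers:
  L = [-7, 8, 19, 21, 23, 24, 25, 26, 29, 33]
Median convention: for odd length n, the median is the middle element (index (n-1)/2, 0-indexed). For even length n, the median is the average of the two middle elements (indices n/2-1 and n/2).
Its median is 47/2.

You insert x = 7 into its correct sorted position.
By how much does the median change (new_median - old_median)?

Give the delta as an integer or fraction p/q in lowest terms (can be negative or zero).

Answer: -1/2

Derivation:
Old median = 47/2
After inserting x = 7: new sorted = [-7, 7, 8, 19, 21, 23, 24, 25, 26, 29, 33]
New median = 23
Delta = 23 - 47/2 = -1/2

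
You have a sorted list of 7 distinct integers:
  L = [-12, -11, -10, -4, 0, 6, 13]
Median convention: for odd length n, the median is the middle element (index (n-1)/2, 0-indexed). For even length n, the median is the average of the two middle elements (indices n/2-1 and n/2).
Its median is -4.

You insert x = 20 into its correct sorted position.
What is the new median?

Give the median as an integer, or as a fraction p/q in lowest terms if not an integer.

Old list (sorted, length 7): [-12, -11, -10, -4, 0, 6, 13]
Old median = -4
Insert x = 20
Old length odd (7). Middle was index 3 = -4.
New length even (8). New median = avg of two middle elements.
x = 20: 7 elements are < x, 0 elements are > x.
New sorted list: [-12, -11, -10, -4, 0, 6, 13, 20]
New median = -2

Answer: -2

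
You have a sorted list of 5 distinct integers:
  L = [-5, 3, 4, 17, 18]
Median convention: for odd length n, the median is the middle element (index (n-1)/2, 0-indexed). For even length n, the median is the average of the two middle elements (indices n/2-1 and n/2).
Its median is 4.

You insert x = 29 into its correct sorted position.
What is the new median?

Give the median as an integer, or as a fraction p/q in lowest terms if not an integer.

Old list (sorted, length 5): [-5, 3, 4, 17, 18]
Old median = 4
Insert x = 29
Old length odd (5). Middle was index 2 = 4.
New length even (6). New median = avg of two middle elements.
x = 29: 5 elements are < x, 0 elements are > x.
New sorted list: [-5, 3, 4, 17, 18, 29]
New median = 21/2

Answer: 21/2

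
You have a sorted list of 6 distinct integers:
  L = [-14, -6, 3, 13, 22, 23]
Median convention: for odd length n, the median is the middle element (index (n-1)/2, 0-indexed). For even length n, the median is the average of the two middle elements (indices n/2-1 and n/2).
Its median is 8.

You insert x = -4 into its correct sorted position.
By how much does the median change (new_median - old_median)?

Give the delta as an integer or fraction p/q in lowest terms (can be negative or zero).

Old median = 8
After inserting x = -4: new sorted = [-14, -6, -4, 3, 13, 22, 23]
New median = 3
Delta = 3 - 8 = -5

Answer: -5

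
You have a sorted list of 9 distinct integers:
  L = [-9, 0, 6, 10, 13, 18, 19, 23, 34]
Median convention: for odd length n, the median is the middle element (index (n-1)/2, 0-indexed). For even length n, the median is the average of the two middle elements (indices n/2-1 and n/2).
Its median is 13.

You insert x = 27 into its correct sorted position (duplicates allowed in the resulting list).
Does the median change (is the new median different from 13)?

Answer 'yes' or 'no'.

Answer: yes

Derivation:
Old median = 13
Insert x = 27
New median = 31/2
Changed? yes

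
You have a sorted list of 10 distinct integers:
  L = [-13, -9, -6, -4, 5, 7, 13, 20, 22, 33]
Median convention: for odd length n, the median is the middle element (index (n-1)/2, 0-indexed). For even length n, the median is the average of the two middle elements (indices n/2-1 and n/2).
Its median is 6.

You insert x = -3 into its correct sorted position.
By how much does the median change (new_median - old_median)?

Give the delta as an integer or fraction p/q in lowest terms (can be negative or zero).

Old median = 6
After inserting x = -3: new sorted = [-13, -9, -6, -4, -3, 5, 7, 13, 20, 22, 33]
New median = 5
Delta = 5 - 6 = -1

Answer: -1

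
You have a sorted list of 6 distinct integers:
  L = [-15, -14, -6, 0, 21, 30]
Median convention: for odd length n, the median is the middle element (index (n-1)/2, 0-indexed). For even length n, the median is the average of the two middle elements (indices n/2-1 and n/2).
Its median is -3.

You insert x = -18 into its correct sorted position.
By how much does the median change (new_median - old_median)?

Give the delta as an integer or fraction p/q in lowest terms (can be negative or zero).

Answer: -3

Derivation:
Old median = -3
After inserting x = -18: new sorted = [-18, -15, -14, -6, 0, 21, 30]
New median = -6
Delta = -6 - -3 = -3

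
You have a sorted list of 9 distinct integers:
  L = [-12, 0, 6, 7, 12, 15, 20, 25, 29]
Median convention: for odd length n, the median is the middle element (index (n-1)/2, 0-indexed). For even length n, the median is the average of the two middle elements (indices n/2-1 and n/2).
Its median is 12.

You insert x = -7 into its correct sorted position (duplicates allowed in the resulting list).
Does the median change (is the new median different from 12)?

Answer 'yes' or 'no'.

Old median = 12
Insert x = -7
New median = 19/2
Changed? yes

Answer: yes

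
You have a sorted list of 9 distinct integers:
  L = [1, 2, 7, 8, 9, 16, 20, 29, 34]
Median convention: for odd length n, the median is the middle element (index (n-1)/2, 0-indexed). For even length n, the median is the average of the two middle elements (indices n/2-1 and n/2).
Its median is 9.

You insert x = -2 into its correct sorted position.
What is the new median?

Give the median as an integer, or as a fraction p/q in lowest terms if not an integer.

Answer: 17/2

Derivation:
Old list (sorted, length 9): [1, 2, 7, 8, 9, 16, 20, 29, 34]
Old median = 9
Insert x = -2
Old length odd (9). Middle was index 4 = 9.
New length even (10). New median = avg of two middle elements.
x = -2: 0 elements are < x, 9 elements are > x.
New sorted list: [-2, 1, 2, 7, 8, 9, 16, 20, 29, 34]
New median = 17/2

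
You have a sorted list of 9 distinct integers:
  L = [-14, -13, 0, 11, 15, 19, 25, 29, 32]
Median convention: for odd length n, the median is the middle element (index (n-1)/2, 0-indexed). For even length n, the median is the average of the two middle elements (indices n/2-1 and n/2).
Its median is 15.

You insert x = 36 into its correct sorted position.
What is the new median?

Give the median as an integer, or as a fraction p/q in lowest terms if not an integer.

Answer: 17

Derivation:
Old list (sorted, length 9): [-14, -13, 0, 11, 15, 19, 25, 29, 32]
Old median = 15
Insert x = 36
Old length odd (9). Middle was index 4 = 15.
New length even (10). New median = avg of two middle elements.
x = 36: 9 elements are < x, 0 elements are > x.
New sorted list: [-14, -13, 0, 11, 15, 19, 25, 29, 32, 36]
New median = 17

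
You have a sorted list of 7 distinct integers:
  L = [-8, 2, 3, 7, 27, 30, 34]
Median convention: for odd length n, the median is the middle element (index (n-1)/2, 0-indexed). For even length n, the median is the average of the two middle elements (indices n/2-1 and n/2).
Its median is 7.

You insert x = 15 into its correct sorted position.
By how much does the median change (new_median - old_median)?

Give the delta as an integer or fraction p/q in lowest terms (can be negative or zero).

Answer: 4

Derivation:
Old median = 7
After inserting x = 15: new sorted = [-8, 2, 3, 7, 15, 27, 30, 34]
New median = 11
Delta = 11 - 7 = 4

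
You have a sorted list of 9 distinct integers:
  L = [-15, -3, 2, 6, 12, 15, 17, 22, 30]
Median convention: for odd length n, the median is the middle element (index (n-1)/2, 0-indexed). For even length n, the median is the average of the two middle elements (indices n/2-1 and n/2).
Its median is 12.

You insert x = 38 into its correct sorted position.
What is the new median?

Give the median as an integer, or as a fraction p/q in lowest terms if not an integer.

Old list (sorted, length 9): [-15, -3, 2, 6, 12, 15, 17, 22, 30]
Old median = 12
Insert x = 38
Old length odd (9). Middle was index 4 = 12.
New length even (10). New median = avg of two middle elements.
x = 38: 9 elements are < x, 0 elements are > x.
New sorted list: [-15, -3, 2, 6, 12, 15, 17, 22, 30, 38]
New median = 27/2

Answer: 27/2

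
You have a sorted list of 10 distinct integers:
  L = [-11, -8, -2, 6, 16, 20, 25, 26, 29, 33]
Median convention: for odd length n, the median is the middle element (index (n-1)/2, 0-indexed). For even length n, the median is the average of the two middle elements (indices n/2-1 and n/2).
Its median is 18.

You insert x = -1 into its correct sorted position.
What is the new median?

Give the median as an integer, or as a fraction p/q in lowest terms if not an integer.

Answer: 16

Derivation:
Old list (sorted, length 10): [-11, -8, -2, 6, 16, 20, 25, 26, 29, 33]
Old median = 18
Insert x = -1
Old length even (10). Middle pair: indices 4,5 = 16,20.
New length odd (11). New median = single middle element.
x = -1: 3 elements are < x, 7 elements are > x.
New sorted list: [-11, -8, -2, -1, 6, 16, 20, 25, 26, 29, 33]
New median = 16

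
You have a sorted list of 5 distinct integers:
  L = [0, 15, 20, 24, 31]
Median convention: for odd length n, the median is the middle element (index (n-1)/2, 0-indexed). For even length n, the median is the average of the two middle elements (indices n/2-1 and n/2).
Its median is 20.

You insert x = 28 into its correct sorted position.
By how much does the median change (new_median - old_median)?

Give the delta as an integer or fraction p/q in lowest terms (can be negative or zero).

Answer: 2

Derivation:
Old median = 20
After inserting x = 28: new sorted = [0, 15, 20, 24, 28, 31]
New median = 22
Delta = 22 - 20 = 2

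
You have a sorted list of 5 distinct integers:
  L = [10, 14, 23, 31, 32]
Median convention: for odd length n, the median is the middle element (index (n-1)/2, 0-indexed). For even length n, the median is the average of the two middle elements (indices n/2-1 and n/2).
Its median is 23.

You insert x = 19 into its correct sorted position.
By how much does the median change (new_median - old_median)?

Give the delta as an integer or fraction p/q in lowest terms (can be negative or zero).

Old median = 23
After inserting x = 19: new sorted = [10, 14, 19, 23, 31, 32]
New median = 21
Delta = 21 - 23 = -2

Answer: -2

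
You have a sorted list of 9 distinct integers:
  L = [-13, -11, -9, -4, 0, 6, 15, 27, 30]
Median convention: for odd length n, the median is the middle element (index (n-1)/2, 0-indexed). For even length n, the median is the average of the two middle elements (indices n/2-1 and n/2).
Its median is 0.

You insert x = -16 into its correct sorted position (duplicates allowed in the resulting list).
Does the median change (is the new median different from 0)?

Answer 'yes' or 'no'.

Old median = 0
Insert x = -16
New median = -2
Changed? yes

Answer: yes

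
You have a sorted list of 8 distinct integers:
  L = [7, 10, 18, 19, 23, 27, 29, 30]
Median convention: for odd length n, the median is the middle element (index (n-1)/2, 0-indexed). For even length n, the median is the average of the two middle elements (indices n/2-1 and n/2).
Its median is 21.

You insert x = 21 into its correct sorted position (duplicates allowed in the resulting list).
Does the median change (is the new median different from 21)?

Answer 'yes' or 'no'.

Old median = 21
Insert x = 21
New median = 21
Changed? no

Answer: no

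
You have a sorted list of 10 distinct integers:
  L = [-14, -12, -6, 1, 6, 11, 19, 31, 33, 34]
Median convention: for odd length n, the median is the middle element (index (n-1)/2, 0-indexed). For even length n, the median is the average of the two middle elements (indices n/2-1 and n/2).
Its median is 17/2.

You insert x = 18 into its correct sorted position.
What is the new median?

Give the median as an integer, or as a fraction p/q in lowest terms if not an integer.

Answer: 11

Derivation:
Old list (sorted, length 10): [-14, -12, -6, 1, 6, 11, 19, 31, 33, 34]
Old median = 17/2
Insert x = 18
Old length even (10). Middle pair: indices 4,5 = 6,11.
New length odd (11). New median = single middle element.
x = 18: 6 elements are < x, 4 elements are > x.
New sorted list: [-14, -12, -6, 1, 6, 11, 18, 19, 31, 33, 34]
New median = 11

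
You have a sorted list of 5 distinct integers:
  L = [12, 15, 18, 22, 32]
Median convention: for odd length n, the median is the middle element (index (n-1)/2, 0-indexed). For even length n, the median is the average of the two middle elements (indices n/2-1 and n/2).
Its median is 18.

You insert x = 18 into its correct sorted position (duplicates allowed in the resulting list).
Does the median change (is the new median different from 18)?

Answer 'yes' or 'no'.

Answer: no

Derivation:
Old median = 18
Insert x = 18
New median = 18
Changed? no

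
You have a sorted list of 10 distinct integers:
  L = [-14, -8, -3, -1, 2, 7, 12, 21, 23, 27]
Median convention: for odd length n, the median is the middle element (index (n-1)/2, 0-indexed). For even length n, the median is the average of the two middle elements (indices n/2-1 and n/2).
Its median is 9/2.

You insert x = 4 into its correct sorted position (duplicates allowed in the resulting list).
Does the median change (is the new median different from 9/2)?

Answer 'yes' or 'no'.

Answer: yes

Derivation:
Old median = 9/2
Insert x = 4
New median = 4
Changed? yes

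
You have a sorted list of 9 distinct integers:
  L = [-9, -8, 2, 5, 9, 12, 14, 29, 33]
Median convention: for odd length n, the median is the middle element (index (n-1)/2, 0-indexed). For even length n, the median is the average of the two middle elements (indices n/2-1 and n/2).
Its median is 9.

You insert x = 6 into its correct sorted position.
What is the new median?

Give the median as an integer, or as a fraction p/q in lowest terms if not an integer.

Old list (sorted, length 9): [-9, -8, 2, 5, 9, 12, 14, 29, 33]
Old median = 9
Insert x = 6
Old length odd (9). Middle was index 4 = 9.
New length even (10). New median = avg of two middle elements.
x = 6: 4 elements are < x, 5 elements are > x.
New sorted list: [-9, -8, 2, 5, 6, 9, 12, 14, 29, 33]
New median = 15/2

Answer: 15/2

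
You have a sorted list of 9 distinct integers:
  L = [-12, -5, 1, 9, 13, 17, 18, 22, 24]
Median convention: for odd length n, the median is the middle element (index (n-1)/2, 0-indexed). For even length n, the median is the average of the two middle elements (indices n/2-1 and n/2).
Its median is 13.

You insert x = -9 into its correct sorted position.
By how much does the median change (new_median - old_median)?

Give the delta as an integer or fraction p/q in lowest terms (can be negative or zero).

Answer: -2

Derivation:
Old median = 13
After inserting x = -9: new sorted = [-12, -9, -5, 1, 9, 13, 17, 18, 22, 24]
New median = 11
Delta = 11 - 13 = -2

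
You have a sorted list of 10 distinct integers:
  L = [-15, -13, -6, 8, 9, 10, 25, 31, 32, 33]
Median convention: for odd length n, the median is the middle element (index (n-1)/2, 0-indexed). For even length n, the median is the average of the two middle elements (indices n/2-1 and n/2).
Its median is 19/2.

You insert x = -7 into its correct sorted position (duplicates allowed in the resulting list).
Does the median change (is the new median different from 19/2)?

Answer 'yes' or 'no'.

Answer: yes

Derivation:
Old median = 19/2
Insert x = -7
New median = 9
Changed? yes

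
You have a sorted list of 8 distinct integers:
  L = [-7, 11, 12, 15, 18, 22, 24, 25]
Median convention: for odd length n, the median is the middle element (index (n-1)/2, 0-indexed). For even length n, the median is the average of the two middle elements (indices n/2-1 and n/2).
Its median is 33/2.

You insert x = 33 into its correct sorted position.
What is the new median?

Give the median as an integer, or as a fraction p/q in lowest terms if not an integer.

Answer: 18

Derivation:
Old list (sorted, length 8): [-7, 11, 12, 15, 18, 22, 24, 25]
Old median = 33/2
Insert x = 33
Old length even (8). Middle pair: indices 3,4 = 15,18.
New length odd (9). New median = single middle element.
x = 33: 8 elements are < x, 0 elements are > x.
New sorted list: [-7, 11, 12, 15, 18, 22, 24, 25, 33]
New median = 18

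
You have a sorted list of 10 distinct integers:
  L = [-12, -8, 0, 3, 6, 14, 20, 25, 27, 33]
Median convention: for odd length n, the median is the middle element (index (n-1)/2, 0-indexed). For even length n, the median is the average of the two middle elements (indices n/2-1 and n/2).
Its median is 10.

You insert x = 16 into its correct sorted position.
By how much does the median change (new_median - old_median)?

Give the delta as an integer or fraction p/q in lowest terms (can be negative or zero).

Old median = 10
After inserting x = 16: new sorted = [-12, -8, 0, 3, 6, 14, 16, 20, 25, 27, 33]
New median = 14
Delta = 14 - 10 = 4

Answer: 4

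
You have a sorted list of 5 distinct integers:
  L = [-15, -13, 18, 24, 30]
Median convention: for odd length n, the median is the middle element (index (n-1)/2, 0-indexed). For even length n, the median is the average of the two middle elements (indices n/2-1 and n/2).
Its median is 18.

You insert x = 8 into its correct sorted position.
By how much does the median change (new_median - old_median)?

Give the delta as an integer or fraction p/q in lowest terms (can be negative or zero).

Answer: -5

Derivation:
Old median = 18
After inserting x = 8: new sorted = [-15, -13, 8, 18, 24, 30]
New median = 13
Delta = 13 - 18 = -5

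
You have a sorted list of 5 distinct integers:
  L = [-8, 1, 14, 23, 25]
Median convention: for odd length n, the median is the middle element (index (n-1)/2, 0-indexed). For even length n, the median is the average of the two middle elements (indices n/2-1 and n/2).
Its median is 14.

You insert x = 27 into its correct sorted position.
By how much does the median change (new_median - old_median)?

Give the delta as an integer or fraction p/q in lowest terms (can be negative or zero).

Answer: 9/2

Derivation:
Old median = 14
After inserting x = 27: new sorted = [-8, 1, 14, 23, 25, 27]
New median = 37/2
Delta = 37/2 - 14 = 9/2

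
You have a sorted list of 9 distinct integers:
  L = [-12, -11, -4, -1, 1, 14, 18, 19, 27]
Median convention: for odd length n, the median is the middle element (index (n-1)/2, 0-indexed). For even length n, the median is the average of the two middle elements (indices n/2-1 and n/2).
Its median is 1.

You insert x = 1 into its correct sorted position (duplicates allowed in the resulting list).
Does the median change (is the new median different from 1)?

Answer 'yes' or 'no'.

Answer: no

Derivation:
Old median = 1
Insert x = 1
New median = 1
Changed? no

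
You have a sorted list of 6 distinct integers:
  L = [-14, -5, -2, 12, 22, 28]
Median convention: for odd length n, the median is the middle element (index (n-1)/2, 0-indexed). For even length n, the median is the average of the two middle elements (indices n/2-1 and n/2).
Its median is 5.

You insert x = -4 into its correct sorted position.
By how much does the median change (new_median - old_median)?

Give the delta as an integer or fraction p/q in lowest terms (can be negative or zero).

Old median = 5
After inserting x = -4: new sorted = [-14, -5, -4, -2, 12, 22, 28]
New median = -2
Delta = -2 - 5 = -7

Answer: -7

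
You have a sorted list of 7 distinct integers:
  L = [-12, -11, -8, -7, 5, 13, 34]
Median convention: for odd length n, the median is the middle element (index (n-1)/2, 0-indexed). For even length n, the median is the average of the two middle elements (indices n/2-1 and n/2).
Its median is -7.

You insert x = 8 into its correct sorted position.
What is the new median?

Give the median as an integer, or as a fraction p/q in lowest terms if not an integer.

Old list (sorted, length 7): [-12, -11, -8, -7, 5, 13, 34]
Old median = -7
Insert x = 8
Old length odd (7). Middle was index 3 = -7.
New length even (8). New median = avg of two middle elements.
x = 8: 5 elements are < x, 2 elements are > x.
New sorted list: [-12, -11, -8, -7, 5, 8, 13, 34]
New median = -1

Answer: -1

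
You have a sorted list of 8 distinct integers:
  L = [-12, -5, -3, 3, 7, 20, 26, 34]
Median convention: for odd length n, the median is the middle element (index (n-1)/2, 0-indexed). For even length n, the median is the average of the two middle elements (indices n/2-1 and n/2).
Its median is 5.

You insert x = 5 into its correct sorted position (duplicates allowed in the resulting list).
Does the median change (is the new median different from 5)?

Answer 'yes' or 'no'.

Old median = 5
Insert x = 5
New median = 5
Changed? no

Answer: no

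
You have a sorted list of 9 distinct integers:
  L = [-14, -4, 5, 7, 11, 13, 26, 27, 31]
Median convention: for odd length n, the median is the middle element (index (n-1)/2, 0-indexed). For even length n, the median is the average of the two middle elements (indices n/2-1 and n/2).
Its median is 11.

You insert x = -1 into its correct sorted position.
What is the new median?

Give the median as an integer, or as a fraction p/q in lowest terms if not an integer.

Old list (sorted, length 9): [-14, -4, 5, 7, 11, 13, 26, 27, 31]
Old median = 11
Insert x = -1
Old length odd (9). Middle was index 4 = 11.
New length even (10). New median = avg of two middle elements.
x = -1: 2 elements are < x, 7 elements are > x.
New sorted list: [-14, -4, -1, 5, 7, 11, 13, 26, 27, 31]
New median = 9

Answer: 9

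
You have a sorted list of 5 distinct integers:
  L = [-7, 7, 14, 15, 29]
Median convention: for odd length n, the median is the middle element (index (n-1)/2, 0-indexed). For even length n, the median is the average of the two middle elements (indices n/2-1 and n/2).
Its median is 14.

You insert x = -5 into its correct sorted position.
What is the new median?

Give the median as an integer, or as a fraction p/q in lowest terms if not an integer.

Answer: 21/2

Derivation:
Old list (sorted, length 5): [-7, 7, 14, 15, 29]
Old median = 14
Insert x = -5
Old length odd (5). Middle was index 2 = 14.
New length even (6). New median = avg of two middle elements.
x = -5: 1 elements are < x, 4 elements are > x.
New sorted list: [-7, -5, 7, 14, 15, 29]
New median = 21/2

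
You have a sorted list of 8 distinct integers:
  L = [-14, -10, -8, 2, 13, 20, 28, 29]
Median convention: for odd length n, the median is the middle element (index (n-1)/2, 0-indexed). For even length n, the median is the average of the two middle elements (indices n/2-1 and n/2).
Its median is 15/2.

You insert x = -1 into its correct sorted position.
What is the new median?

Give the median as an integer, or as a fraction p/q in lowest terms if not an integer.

Old list (sorted, length 8): [-14, -10, -8, 2, 13, 20, 28, 29]
Old median = 15/2
Insert x = -1
Old length even (8). Middle pair: indices 3,4 = 2,13.
New length odd (9). New median = single middle element.
x = -1: 3 elements are < x, 5 elements are > x.
New sorted list: [-14, -10, -8, -1, 2, 13, 20, 28, 29]
New median = 2

Answer: 2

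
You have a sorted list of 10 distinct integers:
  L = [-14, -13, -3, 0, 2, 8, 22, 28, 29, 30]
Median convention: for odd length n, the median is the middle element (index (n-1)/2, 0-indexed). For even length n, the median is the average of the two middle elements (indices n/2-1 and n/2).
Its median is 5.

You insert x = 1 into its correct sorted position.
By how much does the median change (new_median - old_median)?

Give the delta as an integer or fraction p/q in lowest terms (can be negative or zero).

Answer: -3

Derivation:
Old median = 5
After inserting x = 1: new sorted = [-14, -13, -3, 0, 1, 2, 8, 22, 28, 29, 30]
New median = 2
Delta = 2 - 5 = -3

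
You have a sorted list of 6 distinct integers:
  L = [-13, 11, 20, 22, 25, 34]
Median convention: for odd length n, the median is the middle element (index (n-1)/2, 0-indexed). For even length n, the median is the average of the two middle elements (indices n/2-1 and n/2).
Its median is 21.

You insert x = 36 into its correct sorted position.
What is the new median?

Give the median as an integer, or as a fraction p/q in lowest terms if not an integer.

Old list (sorted, length 6): [-13, 11, 20, 22, 25, 34]
Old median = 21
Insert x = 36
Old length even (6). Middle pair: indices 2,3 = 20,22.
New length odd (7). New median = single middle element.
x = 36: 6 elements are < x, 0 elements are > x.
New sorted list: [-13, 11, 20, 22, 25, 34, 36]
New median = 22

Answer: 22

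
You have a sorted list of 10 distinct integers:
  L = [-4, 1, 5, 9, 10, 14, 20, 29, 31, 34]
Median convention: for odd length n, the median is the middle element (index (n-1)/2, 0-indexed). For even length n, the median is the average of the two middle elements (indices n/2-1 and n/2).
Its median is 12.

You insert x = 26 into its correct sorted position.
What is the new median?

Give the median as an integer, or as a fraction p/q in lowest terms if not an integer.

Answer: 14

Derivation:
Old list (sorted, length 10): [-4, 1, 5, 9, 10, 14, 20, 29, 31, 34]
Old median = 12
Insert x = 26
Old length even (10). Middle pair: indices 4,5 = 10,14.
New length odd (11). New median = single middle element.
x = 26: 7 elements are < x, 3 elements are > x.
New sorted list: [-4, 1, 5, 9, 10, 14, 20, 26, 29, 31, 34]
New median = 14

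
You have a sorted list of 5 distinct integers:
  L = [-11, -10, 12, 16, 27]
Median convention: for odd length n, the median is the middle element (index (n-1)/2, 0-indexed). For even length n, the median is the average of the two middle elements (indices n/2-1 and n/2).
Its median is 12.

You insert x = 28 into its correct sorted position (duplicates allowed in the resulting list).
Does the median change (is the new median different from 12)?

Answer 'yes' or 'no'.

Answer: yes

Derivation:
Old median = 12
Insert x = 28
New median = 14
Changed? yes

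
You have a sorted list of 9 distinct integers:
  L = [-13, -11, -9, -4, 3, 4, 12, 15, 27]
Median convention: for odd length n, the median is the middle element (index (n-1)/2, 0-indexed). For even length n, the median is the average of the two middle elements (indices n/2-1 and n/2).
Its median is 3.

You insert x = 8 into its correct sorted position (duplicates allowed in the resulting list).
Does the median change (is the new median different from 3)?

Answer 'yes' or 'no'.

Old median = 3
Insert x = 8
New median = 7/2
Changed? yes

Answer: yes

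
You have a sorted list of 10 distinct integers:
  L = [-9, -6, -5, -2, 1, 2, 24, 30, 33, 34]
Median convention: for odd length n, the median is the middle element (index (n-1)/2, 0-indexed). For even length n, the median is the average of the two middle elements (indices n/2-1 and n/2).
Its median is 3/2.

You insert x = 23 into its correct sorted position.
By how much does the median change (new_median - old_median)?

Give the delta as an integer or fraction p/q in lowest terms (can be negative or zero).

Old median = 3/2
After inserting x = 23: new sorted = [-9, -6, -5, -2, 1, 2, 23, 24, 30, 33, 34]
New median = 2
Delta = 2 - 3/2 = 1/2

Answer: 1/2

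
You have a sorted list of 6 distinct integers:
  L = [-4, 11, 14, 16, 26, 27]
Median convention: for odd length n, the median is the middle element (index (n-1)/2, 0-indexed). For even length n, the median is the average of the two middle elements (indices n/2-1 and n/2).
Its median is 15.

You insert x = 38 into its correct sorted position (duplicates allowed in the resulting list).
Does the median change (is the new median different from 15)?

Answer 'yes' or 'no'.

Old median = 15
Insert x = 38
New median = 16
Changed? yes

Answer: yes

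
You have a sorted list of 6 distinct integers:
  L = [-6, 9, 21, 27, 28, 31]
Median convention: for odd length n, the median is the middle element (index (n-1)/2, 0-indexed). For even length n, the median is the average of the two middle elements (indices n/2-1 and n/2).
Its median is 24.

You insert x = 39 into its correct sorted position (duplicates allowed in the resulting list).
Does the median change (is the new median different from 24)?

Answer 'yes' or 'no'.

Old median = 24
Insert x = 39
New median = 27
Changed? yes

Answer: yes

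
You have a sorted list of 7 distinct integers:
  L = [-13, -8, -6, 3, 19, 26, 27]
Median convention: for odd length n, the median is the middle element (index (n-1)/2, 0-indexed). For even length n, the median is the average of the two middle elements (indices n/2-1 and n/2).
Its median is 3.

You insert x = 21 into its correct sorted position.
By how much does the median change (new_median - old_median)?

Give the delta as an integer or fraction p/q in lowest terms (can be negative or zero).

Answer: 8

Derivation:
Old median = 3
After inserting x = 21: new sorted = [-13, -8, -6, 3, 19, 21, 26, 27]
New median = 11
Delta = 11 - 3 = 8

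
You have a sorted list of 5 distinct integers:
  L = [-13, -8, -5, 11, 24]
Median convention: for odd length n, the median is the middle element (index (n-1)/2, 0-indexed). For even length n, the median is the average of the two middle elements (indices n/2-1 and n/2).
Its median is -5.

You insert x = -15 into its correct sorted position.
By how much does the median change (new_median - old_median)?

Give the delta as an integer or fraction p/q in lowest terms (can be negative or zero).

Old median = -5
After inserting x = -15: new sorted = [-15, -13, -8, -5, 11, 24]
New median = -13/2
Delta = -13/2 - -5 = -3/2

Answer: -3/2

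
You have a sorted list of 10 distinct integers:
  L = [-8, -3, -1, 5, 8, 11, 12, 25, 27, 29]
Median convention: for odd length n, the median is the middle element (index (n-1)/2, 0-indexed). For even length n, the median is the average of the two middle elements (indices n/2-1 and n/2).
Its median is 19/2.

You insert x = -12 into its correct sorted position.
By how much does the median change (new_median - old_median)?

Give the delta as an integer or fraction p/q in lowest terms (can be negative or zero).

Old median = 19/2
After inserting x = -12: new sorted = [-12, -8, -3, -1, 5, 8, 11, 12, 25, 27, 29]
New median = 8
Delta = 8 - 19/2 = -3/2

Answer: -3/2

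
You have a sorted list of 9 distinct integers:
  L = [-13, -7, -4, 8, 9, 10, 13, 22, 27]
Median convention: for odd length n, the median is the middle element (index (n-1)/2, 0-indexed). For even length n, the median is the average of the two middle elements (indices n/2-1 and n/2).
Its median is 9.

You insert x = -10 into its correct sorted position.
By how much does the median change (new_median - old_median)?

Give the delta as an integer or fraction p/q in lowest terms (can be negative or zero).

Answer: -1/2

Derivation:
Old median = 9
After inserting x = -10: new sorted = [-13, -10, -7, -4, 8, 9, 10, 13, 22, 27]
New median = 17/2
Delta = 17/2 - 9 = -1/2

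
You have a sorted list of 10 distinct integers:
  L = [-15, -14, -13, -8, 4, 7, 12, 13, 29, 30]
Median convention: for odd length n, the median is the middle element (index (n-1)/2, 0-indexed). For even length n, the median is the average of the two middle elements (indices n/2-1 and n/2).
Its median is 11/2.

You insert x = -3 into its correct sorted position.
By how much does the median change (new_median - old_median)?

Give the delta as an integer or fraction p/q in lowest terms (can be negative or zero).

Answer: -3/2

Derivation:
Old median = 11/2
After inserting x = -3: new sorted = [-15, -14, -13, -8, -3, 4, 7, 12, 13, 29, 30]
New median = 4
Delta = 4 - 11/2 = -3/2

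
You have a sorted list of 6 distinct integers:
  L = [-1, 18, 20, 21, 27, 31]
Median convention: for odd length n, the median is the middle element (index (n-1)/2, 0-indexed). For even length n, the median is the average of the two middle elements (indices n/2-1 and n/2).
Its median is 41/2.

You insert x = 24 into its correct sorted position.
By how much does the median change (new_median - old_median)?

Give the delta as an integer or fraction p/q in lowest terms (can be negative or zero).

Old median = 41/2
After inserting x = 24: new sorted = [-1, 18, 20, 21, 24, 27, 31]
New median = 21
Delta = 21 - 41/2 = 1/2

Answer: 1/2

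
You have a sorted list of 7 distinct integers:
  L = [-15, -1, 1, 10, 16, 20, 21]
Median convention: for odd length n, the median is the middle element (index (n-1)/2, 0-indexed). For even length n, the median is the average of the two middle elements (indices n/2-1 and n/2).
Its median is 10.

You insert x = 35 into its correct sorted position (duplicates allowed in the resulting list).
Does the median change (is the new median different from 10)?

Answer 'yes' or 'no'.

Old median = 10
Insert x = 35
New median = 13
Changed? yes

Answer: yes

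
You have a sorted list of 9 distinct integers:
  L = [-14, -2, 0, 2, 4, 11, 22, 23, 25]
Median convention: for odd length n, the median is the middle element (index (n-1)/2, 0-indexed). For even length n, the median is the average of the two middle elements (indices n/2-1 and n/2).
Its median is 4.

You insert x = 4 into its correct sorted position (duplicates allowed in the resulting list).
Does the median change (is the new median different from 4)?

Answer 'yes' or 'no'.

Old median = 4
Insert x = 4
New median = 4
Changed? no

Answer: no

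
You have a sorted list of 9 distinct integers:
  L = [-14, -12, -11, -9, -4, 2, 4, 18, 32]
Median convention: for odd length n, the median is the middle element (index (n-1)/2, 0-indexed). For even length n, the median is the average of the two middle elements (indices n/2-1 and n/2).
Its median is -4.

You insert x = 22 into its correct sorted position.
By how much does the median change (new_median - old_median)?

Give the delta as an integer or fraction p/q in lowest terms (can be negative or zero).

Old median = -4
After inserting x = 22: new sorted = [-14, -12, -11, -9, -4, 2, 4, 18, 22, 32]
New median = -1
Delta = -1 - -4 = 3

Answer: 3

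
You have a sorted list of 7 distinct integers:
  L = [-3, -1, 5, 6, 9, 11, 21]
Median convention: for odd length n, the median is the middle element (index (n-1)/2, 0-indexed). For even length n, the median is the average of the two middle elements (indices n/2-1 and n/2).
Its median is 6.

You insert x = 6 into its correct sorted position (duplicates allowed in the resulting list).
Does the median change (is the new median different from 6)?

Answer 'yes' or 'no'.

Old median = 6
Insert x = 6
New median = 6
Changed? no

Answer: no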